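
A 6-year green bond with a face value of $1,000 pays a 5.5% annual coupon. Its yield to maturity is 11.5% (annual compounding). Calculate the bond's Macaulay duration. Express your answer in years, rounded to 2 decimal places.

Periodic yield y = 0.115. Discount each cash flow and weight by its year:
  t   CF        PV=CF/(1+0.115)^t    t·PV
  1        55.00        49.3274        49.3274
  2        55.00        44.2398        88.4796
  3        55.00        39.6769       119.0308
  4        55.00        35.5847       142.3388
  5        55.00        31.9145       159.5726
  6     1,055.00       549.0391     3,294.2345
  Σ                    749.7824     3,852.9836
Price P = Σ PV = 749.7824.
Macaulay duration = Σ(t·PV) / P = 3,852.9836 / 749.7824 = 5.13880 years.

5.14 years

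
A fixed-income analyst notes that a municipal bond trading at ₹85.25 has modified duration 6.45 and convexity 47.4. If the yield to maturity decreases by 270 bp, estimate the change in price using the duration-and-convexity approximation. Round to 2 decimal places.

Duration effect: -D_mod·Δy = -6.45 × (-0.027) = +0.174150
Convexity effect: ½·C·(Δy)² = 0.5 × 47.4 × (-0.027)² = +0.0172773
ΔP/P ≈ +0.174150 + 0.0172773 = +0.1914273
ΔP ≈ 85.25 × (+0.1914273) = +16.319177325.

+₹16.32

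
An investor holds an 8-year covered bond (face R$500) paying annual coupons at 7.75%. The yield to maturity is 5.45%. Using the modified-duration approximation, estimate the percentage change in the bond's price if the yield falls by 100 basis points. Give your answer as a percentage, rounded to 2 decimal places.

Periodic yield y = 0.0545. Modified duration first:
  t   CF        PV=CF/(1+0.0545)^t    t·PV
  1        38.75        36.7473        36.7473
  2        38.75        34.8481        69.6961
  3        38.75        33.0470        99.1410
  4        38.75        31.3390       125.3561
  5        38.75        29.7193       148.5966
  6        38.75        28.1833       169.0999
  7        38.75        26.7267       187.0870
  8       538.75       352.3827     2,819.0618
  Σ                    572.9934     3,654.7858
P = 572.9934; D_Mac = 6.37841 yrs; D_mod = 6.37841/(1+0.0545) = 6.04875 yrs.
ΔP/P ≈ -D_mod · Δy = -6.04875 × (-0.01) = +0.060488 = +6.0488%.

+6.05%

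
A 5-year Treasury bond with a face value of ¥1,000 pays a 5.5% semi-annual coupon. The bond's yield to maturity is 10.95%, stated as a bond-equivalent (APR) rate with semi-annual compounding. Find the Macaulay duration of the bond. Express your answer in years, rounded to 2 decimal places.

4.35 years

Periodic yield y = 0.05475. Discount each cash flow and weight by its period:
  t   CF        PV=CF/(1+0.05475)^t    t·PV
  1        27.50        26.0725        26.0725
  2        27.50        24.7192        49.4383
  3        27.50        23.4360        70.3081
  4        27.50        22.2195        88.8781
  5        27.50        21.0661       105.3307
  6        27.50        19.9726       119.8358
  7        27.50        18.9359       132.5513
  8        27.50        17.9530       143.6238
  9        27.50        17.0211       153.1896
  10    1,027.50       602.9572     6,029.5721
  Σ                    794.3532     6,918.8004
Price P = Σ PV = 794.3532.
Macaulay duration = Σ(t·PV) / P = 6,918.8004 / 794.3532 = 8.70998 half-year periods.
In years: 8.70998 / 2 = 4.35499 years.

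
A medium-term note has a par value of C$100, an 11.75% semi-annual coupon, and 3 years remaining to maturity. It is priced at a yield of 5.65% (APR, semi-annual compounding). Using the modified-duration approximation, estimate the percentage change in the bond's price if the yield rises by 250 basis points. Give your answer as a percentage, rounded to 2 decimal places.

-6.43%

Periodic yield y = 0.02825. Modified duration first:
  t   CF        PV=CF/(1+0.02825)^t    t·PV
  1        5.875         5.7136         5.7136
  2        5.875         5.5566        11.1132
  3        5.875         5.4040        16.2119
  4        5.875         5.2555        21.0219
  5        5.875         5.1111        25.5555
  6      105.875        89.5779       537.4677
  Σ                    116.6187       617.0838
P = 116.6187; D_Mac = 5.29147 half-year periods = 2.64573 yrs; D_mod = 2.64573/(1+0.02825) = 2.57304 yrs.
ΔP/P ≈ -D_mod · Δy = -2.57304 × (+0.025) = -0.064326 = -6.4326%.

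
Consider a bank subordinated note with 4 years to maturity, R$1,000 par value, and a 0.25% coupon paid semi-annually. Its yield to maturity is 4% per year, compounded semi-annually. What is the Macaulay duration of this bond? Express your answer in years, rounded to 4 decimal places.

3.9809 years

Periodic yield y = 0.02. Discount each cash flow and weight by its period:
  t   CF        PV=CF/(1+0.02)^t    t·PV
  1         1.25         1.2255         1.2255
  2         1.25         1.2015         2.4029
  3         1.25         1.1779         3.5337
  4         1.25         1.1548         4.6192
  5         1.25         1.1322         5.6608
  6         1.25         1.1100         6.6598
  7         1.25         1.0882         7.6174
  8     1,001.25       854.5572     6,836.4579
  Σ                    862.6472     6,868.1772
Price P = Σ PV = 862.6472.
Macaulay duration = Σ(t·PV) / P = 6,868.1772 / 862.6472 = 7.96175 half-year periods.
In years: 7.96175 / 2 = 3.98087 years.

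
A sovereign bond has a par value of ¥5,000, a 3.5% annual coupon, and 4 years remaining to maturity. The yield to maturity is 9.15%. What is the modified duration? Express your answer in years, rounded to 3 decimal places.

Periodic yield y = 0.0915. First find Macaulay duration:
  t   CF        PV=CF/(1+0.0915)^t    t·PV
  1       175.00       160.3298       160.3298
  2       175.00       146.8894       293.7789
  3       175.00       134.5758       403.7273
  4     5,175.00     3,645.9893    14,583.9573
  Σ                  4,087.7844    15,441.7933
P = 4,087.7844; Macaulay duration = 15,441.7933 / 4,087.7844 = 3.77755 years.
Modified duration = D_Mac / (1 + y) = 3.77755 / 1.0915 = 3.46088 years.

3.461 years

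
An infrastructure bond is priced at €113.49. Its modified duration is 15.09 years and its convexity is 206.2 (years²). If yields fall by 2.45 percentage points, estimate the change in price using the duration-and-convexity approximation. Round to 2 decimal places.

+€48.98

Duration effect: -D_mod·Δy = -15.09 × (-0.0245) = +0.369705
Convexity effect: ½·C·(Δy)² = 0.5 × 206.2 × (-0.0245)² = +0.061885775
ΔP/P ≈ +0.369705 + 0.061885775 = +0.431590775
ΔP ≈ 113.49 × (+0.431590775) = +48.98123705475.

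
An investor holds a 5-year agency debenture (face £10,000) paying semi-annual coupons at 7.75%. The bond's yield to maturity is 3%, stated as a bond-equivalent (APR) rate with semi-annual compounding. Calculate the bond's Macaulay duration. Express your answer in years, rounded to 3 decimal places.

Periodic yield y = 0.015. Discount each cash flow and weight by its period:
  t   CF        PV=CF/(1+0.015)^t    t·PV
  1       387.50       381.7734       381.7734
  2       387.50       376.1314       752.2629
  3       387.50       370.5728     1,111.7185
  4       387.50       365.0964     1,460.3856
  5       387.50       359.7009     1,798.5044
  6       387.50       354.3851     2,126.3106
  7       387.50       349.1479     2,444.0352
  8       387.50       343.9881     2,751.9045
  9       387.50       338.9045     3,050.1404
  10   10,387.50     8,950.5684    89,505.6837
  Σ                 12,190.2688   105,382.7191
Price P = Σ PV = 12,190.2688.
Macaulay duration = Σ(t·PV) / P = 105,382.7191 / 12,190.2688 = 8.64482 half-year periods.
In years: 8.64482 / 2 = 4.32241 years.

4.322 years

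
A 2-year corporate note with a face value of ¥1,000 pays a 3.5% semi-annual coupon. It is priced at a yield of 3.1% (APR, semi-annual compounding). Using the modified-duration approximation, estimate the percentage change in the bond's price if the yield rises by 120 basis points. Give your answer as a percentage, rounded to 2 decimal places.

-2.30%

Periodic yield y = 0.0155. Modified duration first:
  t   CF        PV=CF/(1+0.0155)^t    t·PV
  1        17.50        17.2329        17.2329
  2        17.50        16.9699        33.9397
  3        17.50        16.7108        50.1325
  4     1,017.50       956.7858     3,827.1431
  Σ                  1,007.6994     3,928.4482
P = 1,007.6994; D_Mac = 3.89843 half-year periods = 1.94922 yrs; D_mod = 1.94922/(1+0.0155) = 1.91946 yrs.
ΔP/P ≈ -D_mod · Δy = -1.91946 × (+0.012) = -0.023034 = -2.3034%.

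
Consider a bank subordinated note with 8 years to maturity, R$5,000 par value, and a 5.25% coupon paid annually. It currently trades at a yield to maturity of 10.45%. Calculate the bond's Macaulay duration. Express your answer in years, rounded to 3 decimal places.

6.478 years

Periodic yield y = 0.1045. Discount each cash flow and weight by its year:
  t   CF        PV=CF/(1+0.1045)^t    t·PV
  1       262.50       237.6641       237.6641
  2       262.50       215.1780       430.3560
  3       262.50       194.8194       584.4581
  4       262.50       176.3869       705.5478
  5       262.50       159.6985       798.4923
  6       262.50       144.5889       867.5335
  7       262.50       130.9089       916.3625
  8     5,262.50     2,376.1089    19,008.8715
  Σ                  3,635.3536    23,549.2857
Price P = Σ PV = 3,635.3536.
Macaulay duration = Σ(t·PV) / P = 23,549.2857 / 3,635.3536 = 6.47785 years.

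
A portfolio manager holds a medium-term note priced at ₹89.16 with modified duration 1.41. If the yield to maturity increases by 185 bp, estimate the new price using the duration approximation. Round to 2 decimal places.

Duration approximation: ΔP/P ≈ -D_mod · Δy = -1.41 × (+0.0185) = -0.026085.
New price ≈ 89.16 × (1 - 0.026085) = 86.8342614.

₹86.83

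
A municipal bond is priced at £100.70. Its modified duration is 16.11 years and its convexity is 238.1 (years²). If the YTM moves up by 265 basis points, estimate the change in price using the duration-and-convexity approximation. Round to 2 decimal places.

-£34.57

Duration effect: -D_mod·Δy = -16.11 × (+0.0265) = -0.426915
Convexity effect: ½·C·(Δy)² = 0.5 × 238.1 × (0.0265)² = +0.0836028625
ΔP/P ≈ -0.426915 + 0.0836028625 = -0.3433121375
ΔP ≈ 100.70 × (-0.3433121375) = -34.57153224625.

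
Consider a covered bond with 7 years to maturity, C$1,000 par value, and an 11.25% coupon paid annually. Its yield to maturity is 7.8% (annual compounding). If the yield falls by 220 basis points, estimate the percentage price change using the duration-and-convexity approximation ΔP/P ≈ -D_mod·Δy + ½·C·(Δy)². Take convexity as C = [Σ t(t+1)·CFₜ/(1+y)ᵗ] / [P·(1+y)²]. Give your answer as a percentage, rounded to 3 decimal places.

+11.729%

With y = 0.078:
  t   CF        PV=CF/(1+0.078)^t    t·PV        t(t+1)·PV
  1       112.50       104.3599       104.3599         208.7199
  2       112.50        96.8088       193.6177         580.8530
  3       112.50        89.8041       269.4123       1,077.6494
  4       112.50        83.3062       333.2249       1,666.1246
  5       112.50        77.2785       386.3925       2,318.3552
  6       112.50        71.6869       430.1216       3,010.8509
  7     1,112.50       657.6104     4,603.2730      36,826.1842
  Σ                  1,180.8550     6,320.4020      45,688.7371
P = 1,180.8550; D_Mac = 5.35239 yrs; D_mod = 4.96512 yrs; C = 33.29470.
Duration effect: -4.96512 × (-0.022) = +0.109233
Convexity effect: 0.5 × 33.29470 × (-0.022)² = +0.0080573
ΔP/P ≈ +0.109233 + 0.0080573 = +0.117290 = +11.7290%.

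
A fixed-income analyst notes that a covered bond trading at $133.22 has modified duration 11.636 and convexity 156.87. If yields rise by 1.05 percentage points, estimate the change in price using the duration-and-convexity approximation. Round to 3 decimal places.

-$15.125

Duration effect: -D_mod·Δy = -11.636 × (+0.0105) = -0.122178
Convexity effect: ½·C·(Δy)² = 0.5 × 156.87 × (0.0105)² = +0.00864745875
ΔP/P ≈ -0.122178 + 0.00864745875 = -0.11353054125
ΔP ≈ 133.22 × (-0.11353054125) = -15.124538705325.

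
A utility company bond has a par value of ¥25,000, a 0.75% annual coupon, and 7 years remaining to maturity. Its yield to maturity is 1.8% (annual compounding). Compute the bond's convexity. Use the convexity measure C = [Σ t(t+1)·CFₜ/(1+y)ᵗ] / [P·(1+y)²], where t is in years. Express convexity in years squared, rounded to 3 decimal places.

52.383

With y = 0.018:
  t   CF        PV=CF/(1+0.018)^t    t·PV        t(t+1)·PV
  1       187.50       184.1847       184.1847         368.3694
  2       187.50       180.9280       361.8559       1,085.5678
  3       187.50       177.7289       533.1866       2,132.7462
  4       187.50       174.5863       698.3452       3,491.7260
  5       187.50       171.4993       857.4966       5,144.9794
  6       187.50       168.4669     1,010.8014       7,075.6101
  7    25,187.50    22,230.5710   155,613.9969   1,244,911.9749
  Σ                 23,287.9650   159,259.8673   1,264,210.9738
P = 23,287.9650.
Convexity = Σ t(t+1)·PV / [P·(1+y)²] = 1,264,210.9738 / (23,287.9650 × 1.036324) = 52.38325.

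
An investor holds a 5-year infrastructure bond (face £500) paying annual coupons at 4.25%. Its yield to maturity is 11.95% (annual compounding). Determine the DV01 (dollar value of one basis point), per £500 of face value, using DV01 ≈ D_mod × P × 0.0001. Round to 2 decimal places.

£0.15

Periodic yield y = 0.1195.
  t   CF        PV=CF/(1+0.1195)^t    t·PV
  1        21.25        18.9817        18.9817
  2        21.25        16.9555        33.9110
  3        21.25        15.1456        45.4368
  4        21.25        13.5289        54.1156
  5       521.25       296.4323     1,482.1617
  Σ                    361.0440     1,634.6068
P = 361.0440; D_Mac = 4.52744 yrs; D_mod = 4.04417 yrs.
DV01 ≈ 4.04417 × 361.0440 × 0.0001 = 0.146012.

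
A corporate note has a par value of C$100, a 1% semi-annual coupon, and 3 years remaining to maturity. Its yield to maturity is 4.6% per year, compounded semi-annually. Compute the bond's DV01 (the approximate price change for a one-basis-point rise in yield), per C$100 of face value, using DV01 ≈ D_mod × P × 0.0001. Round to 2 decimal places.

Periodic yield y = 0.023.
  t   CF        PV=CF/(1+0.023)^t    t·PV
  1         0.50         0.4888         0.4888
  2         0.50         0.4778         0.9555
  3         0.50         0.4670         1.4011
  4         0.50         0.4565         1.8261
  5         0.50         0.4463         2.2313
  6       100.50        87.6824       526.0942
  Σ                     90.0187       532.9970
P = 90.0187; D_Mac = 5.92096 half-year periods = 2.96048 yrs; D_mod = 2.89392 yrs.
DV01 ≈ 2.89392 × 90.0187 × 0.0001 = 0.026051.

C$0.03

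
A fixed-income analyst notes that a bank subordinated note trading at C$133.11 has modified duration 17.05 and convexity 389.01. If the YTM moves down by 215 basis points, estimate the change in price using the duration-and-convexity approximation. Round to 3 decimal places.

Duration effect: -D_mod·Δy = -17.05 × (-0.0215) = +0.366575
Convexity effect: ½·C·(Δy)² = 0.5 × 389.01 × (-0.0215)² = +0.08990993625
ΔP/P ≈ +0.366575 + 0.08990993625 = +0.45648493625
ΔP ≈ 133.11 × (+0.45648493625) = +60.7627098642375.

+C$60.763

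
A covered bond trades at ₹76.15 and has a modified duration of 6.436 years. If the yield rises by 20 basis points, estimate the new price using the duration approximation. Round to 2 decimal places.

₹75.17

Duration approximation: ΔP/P ≈ -D_mod · Δy = -6.436 × (+0.002) = -0.012872.
New price ≈ 76.15 × (1 - 0.012872) = 75.1697972.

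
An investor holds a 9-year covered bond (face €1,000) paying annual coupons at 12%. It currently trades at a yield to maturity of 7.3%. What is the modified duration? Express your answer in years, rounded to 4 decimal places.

5.9203 years

Periodic yield y = 0.073. First find Macaulay duration:
  t   CF        PV=CF/(1+0.073)^t    t·PV
  1       120.00       111.8360       111.8360
  2       120.00       104.2274       208.4548
  3       120.00        97.1364       291.4093
  4       120.00        90.5279       362.1115
  5       120.00        84.3689       421.8447
  6       120.00        78.6290       471.7742
  7       120.00        73.2796       512.9573
  8       120.00        68.2941       546.3532
  9     1,120.00       594.0466     5,346.4195
  Σ                  1,302.3460     8,273.1604
P = 1,302.3460; Macaulay duration = 8,273.1604 / 1,302.3460 = 6.35251 years.
Modified duration = D_Mac / (1 + y) = 6.35251 / 1.073 = 5.92032 years.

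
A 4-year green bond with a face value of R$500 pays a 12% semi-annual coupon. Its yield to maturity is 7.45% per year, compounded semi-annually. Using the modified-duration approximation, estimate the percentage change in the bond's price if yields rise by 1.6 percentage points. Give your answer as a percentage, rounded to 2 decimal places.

Periodic yield y = 0.03725. Modified duration first:
  t   CF        PV=CF/(1+0.03725)^t    t·PV
  1        30.00        28.9226        28.9226
  2        30.00        27.8840        55.7679
  3        30.00        26.8826        80.6477
  4        30.00        25.9172       103.6687
  5        30.00        24.9864       124.9321
  6        30.00        24.0891       144.5346
  7        30.00        23.2240       162.5680
  8       530.00       395.5563     3,164.4505
  Σ                    577.4622     3,865.4922
P = 577.4622; D_Mac = 6.69393 half-year periods = 3.34697 yrs; D_mod = 3.34697/(1+0.03725) = 3.22677 yrs.
ΔP/P ≈ -D_mod · Δy = -3.22677 × (+0.016) = -0.051628 = -5.1628%.

-5.16%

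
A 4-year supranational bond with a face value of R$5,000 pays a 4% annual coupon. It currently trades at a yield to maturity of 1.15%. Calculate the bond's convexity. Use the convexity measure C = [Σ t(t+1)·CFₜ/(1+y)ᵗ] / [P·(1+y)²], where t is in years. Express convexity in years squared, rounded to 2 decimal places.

With y = 0.0115:
  t   CF        PV=CF/(1+0.0115)^t    t·PV        t(t+1)·PV
  1       200.00       197.7261       197.7261         395.4523
  2       200.00       195.4782       390.9563       1,172.8689
  3       200.00       193.2557       579.7671       2,319.0685
  4     5,200.00     4,967.5220    19,870.0878      99,350.4391
  Σ                  5,553.9820    21,038.5374     103,237.8288
P = 5,553.9820.
Convexity = Σ t(t+1)·PV / [P·(1+y)²] = 103,237.8288 / (5,553.9820 × 1.023132) = 18.16781.

18.17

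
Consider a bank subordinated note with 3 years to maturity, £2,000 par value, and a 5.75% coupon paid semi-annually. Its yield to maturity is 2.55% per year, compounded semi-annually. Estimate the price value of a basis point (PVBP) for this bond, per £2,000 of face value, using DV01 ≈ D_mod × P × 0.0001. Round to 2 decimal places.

£0.61

Periodic yield y = 0.01275.
  t   CF        PV=CF/(1+0.01275)^t    t·PV
  1        57.50        56.7761        56.7761
  2        57.50        56.0613       112.1226
  3        57.50        55.3555       166.0666
  4        57.50        54.6586       218.6346
  5        57.50        53.9705       269.8526
  6     2,057.50     1,906.8930    11,441.3582
  Σ                  2,183.7152    12,264.8107
P = 2,183.7152; D_Mac = 5.61649 half-year periods = 2.80824 yrs; D_mod = 2.77289 yrs.
DV01 ≈ 2.77289 × 2,183.7152 × 0.0001 = 0.605520.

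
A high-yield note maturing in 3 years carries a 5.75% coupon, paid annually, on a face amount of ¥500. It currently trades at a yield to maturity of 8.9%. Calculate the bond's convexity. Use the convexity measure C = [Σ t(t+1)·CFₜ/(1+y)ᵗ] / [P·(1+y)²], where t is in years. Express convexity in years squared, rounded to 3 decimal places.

9.368

With y = 0.089:
  t   CF        PV=CF/(1+0.089)^t    t·PV        t(t+1)·PV
  1        28.75        26.4004        26.4004          52.8007
  2        28.75        24.2428        48.4855         145.4566
  3       528.75       409.4178     1,228.2535       4,913.0138
  Σ                    460.0609     1,303.1393       5,111.2711
P = 460.0609.
Convexity = Σ t(t+1)·PV / [P·(1+y)²] = 5,111.2711 / (460.0609 × 1.185921) = 9.36824.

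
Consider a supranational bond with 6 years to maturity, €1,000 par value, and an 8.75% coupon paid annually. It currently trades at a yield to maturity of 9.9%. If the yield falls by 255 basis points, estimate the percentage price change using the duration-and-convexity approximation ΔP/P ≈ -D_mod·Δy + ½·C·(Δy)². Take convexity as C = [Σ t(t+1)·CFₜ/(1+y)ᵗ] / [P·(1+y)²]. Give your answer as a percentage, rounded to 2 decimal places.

+12.19%

With y = 0.099:
  t   CF        PV=CF/(1+0.099)^t    t·PV        t(t+1)·PV
  1        87.50        79.6178        79.6178         159.2357
  2        87.50        72.4457       144.8914         434.6743
  3        87.50        65.9197       197.7590         791.0360
  4        87.50        59.9815       239.9260       1,199.6299
  5        87.50        54.5782       272.8912       1,637.3474
  6     1,087.50       617.2244     3,703.3466      25,923.4263
  Σ                    949.7674     4,638.4321      30,145.3495
P = 949.7674; D_Mac = 4.88376 yrs; D_mod = 4.44382 yrs; C = 26.27893.
Duration effect: -4.44382 × (-0.0255) = +0.113317
Convexity effect: 0.5 × 26.27893 × (-0.0255)² = +0.0085439
ΔP/P ≈ +0.113317 + 0.0085439 = +0.121861 = +12.1861%.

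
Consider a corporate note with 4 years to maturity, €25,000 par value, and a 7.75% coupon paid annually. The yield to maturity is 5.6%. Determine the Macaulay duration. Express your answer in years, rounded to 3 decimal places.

Periodic yield y = 0.056. Discount each cash flow and weight by its year:
  t   CF        PV=CF/(1+0.056)^t    t·PV
  1     1,937.50     1,834.7538     1,834.7538
  2     1,937.50     1,737.4562     3,474.9125
  3     1,937.50     1,645.3184     4,935.9552
  4    26,937.50    21,662.1528    86,648.6112
  Σ                 26,879.6812    96,894.2326
Price P = Σ PV = 26,879.6812.
Macaulay duration = Σ(t·PV) / P = 96,894.2326 / 26,879.6812 = 3.60474 years.

3.605 years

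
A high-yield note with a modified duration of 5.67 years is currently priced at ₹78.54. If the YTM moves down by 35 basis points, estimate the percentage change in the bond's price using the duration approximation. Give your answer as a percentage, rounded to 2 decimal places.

Duration approximation: ΔP/P ≈ -D_mod · Δy = -5.67 × (-0.0035) = +0.019845.
As a percentage: +1.9845%.

+1.98%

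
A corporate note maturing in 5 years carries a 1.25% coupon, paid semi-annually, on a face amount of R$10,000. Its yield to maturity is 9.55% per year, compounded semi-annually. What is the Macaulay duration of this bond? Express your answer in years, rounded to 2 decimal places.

4.82 years

Periodic yield y = 0.04775. Discount each cash flow and weight by its period:
  t   CF        PV=CF/(1+0.04775)^t    t·PV
  1        62.50        59.6516        59.6516
  2        62.50        56.9331       113.8662
  3        62.50        54.3384       163.0153
  4        62.50        51.8620       207.4480
  5        62.50        49.4985       247.4923
  6        62.50        47.2426       283.4557
  7        62.50        45.0896       315.6272
  8        62.50        43.0347       344.2775
  9        62.50        41.0734       369.6609
  10   10,062.50     6,311.4508    63,114.5076
  Σ                  6,760.1747    65,219.0023
Price P = Σ PV = 6,760.1747.
Macaulay duration = Σ(t·PV) / P = 65,219.0023 / 6,760.1747 = 9.64753 half-year periods.
In years: 9.64753 / 2 = 4.82377 years.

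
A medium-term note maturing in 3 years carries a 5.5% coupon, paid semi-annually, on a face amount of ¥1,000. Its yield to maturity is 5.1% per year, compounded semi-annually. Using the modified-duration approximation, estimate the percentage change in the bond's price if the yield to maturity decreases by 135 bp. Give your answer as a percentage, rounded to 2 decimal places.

Periodic yield y = 0.0255. Modified duration first:
  t   CF        PV=CF/(1+0.0255)^t    t·PV
  1        27.50        26.8162        26.8162
  2        27.50        26.1494        52.2988
  3        27.50        25.4991        76.4974
  4        27.50        24.8651        99.4604
  5        27.50        24.2468       121.2340
  6     1,027.50       883.4213     5,300.5275
  Σ                  1,010.9979     5,676.8342
P = 1,010.9979; D_Mac = 5.61508 half-year periods = 2.80754 yrs; D_mod = 2.80754/(1+0.0255) = 2.73773 yrs.
ΔP/P ≈ -D_mod · Δy = -2.73773 × (-0.0135) = +0.036959 = +3.6959%.

+3.70%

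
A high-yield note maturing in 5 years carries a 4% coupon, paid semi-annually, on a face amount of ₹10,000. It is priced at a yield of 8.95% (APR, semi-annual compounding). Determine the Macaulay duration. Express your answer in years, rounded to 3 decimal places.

4.521 years

Periodic yield y = 0.04475. Discount each cash flow and weight by its period:
  t   CF        PV=CF/(1+0.04475)^t    t·PV
  1       200.00       191.4334       191.4334
  2       200.00       183.2337       366.4673
  3       200.00       175.3852       526.1555
  4       200.00       167.8729       671.4914
  5       200.00       160.6823       803.4116
  6       200.00       153.7998       922.7987
  7       200.00       147.2120     1,030.4843
  8       200.00       140.9065     1,127.2518
  9       200.00       134.8710     1,213.8390
  10   10,200.00     6,583.7961    65,837.9612
  Σ                  8,039.1928    72,691.2942
Price P = Σ PV = 8,039.1928.
Macaulay duration = Σ(t·PV) / P = 72,691.2942 / 8,039.1928 = 9.04211 half-year periods.
In years: 9.04211 / 2 = 4.52106 years.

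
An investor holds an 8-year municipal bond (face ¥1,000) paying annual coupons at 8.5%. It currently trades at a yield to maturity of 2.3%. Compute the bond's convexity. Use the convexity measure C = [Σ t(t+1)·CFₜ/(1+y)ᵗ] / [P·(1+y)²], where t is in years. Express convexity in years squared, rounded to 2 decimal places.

With y = 0.023:
  t   CF        PV=CF/(1+0.023)^t    t·PV        t(t+1)·PV
  1        85.00        83.0890        83.0890         166.1779
  2        85.00        81.2209       162.4417         487.3252
  3        85.00        79.3948       238.1844         952.7375
  4        85.00        77.6098       310.4391       1,552.1954
  5        85.00        75.8649       379.3244       2,275.9463
  6        85.00        74.1592       444.9553       3,114.6870
  7        85.00        72.4919       507.4433       4,059.5465
  8     1,085.00       904.5335     7,236.2682      65,126.4139
  Σ                  1,448.3639     9,362.1454      77,735.0297
P = 1,448.3639.
Convexity = Σ t(t+1)·PV / [P·(1+y)²] = 77,735.0297 / (1,448.3639 × 1.046529) = 51.28470.

51.28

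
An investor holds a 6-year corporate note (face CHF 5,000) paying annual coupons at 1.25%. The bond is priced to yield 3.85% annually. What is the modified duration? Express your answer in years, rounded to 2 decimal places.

5.59 years

Periodic yield y = 0.0385. First find Macaulay duration:
  t   CF        PV=CF/(1+0.0385)^t    t·PV
  1        62.50        60.1830        60.1830
  2        62.50        57.9518       115.9036
  3        62.50        55.8034       167.4101
  4        62.50        53.7346       214.9384
  5        62.50        51.7425       258.7126
  6     5,062.50     4,035.7665    24,214.5990
  Σ                  4,315.1818    25,031.7467
P = 4,315.1818; Macaulay duration = 25,031.7467 / 4,315.1818 = 5.80086 years.
Modified duration = D_Mac / (1 + y) = 5.80086 / 1.0385 = 5.58580 years.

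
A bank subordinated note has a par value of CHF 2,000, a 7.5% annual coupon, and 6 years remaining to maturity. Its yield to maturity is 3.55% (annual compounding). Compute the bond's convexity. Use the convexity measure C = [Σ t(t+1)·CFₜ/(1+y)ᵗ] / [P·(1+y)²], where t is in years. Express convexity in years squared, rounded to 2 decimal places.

31.75

With y = 0.0355:
  t   CF        PV=CF/(1+0.0355)^t    t·PV        t(t+1)·PV
  1       150.00       144.8576       144.8576         289.7151
  2       150.00       139.8914       279.7828         839.3485
  3       150.00       135.0955       405.2866       1,621.1462
  4       150.00       130.4640       521.8562       2,609.2809
  5       150.00       125.9914       629.9568       3,779.7406
  6     2,150.00     1,743.9653    10,463.7918      73,246.5428
  Σ                  2,420.2652    12,445.5317      82,385.7742
P = 2,420.2652.
Convexity = Σ t(t+1)·PV / [P·(1+y)²] = 82,385.7742 / (2,420.2652 × 1.072260) = 31.74600.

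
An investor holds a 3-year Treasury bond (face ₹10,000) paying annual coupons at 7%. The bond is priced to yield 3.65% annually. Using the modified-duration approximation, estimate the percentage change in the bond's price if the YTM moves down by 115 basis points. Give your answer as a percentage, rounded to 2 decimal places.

+3.13%

Periodic yield y = 0.0365. Modified duration first:
  t   CF        PV=CF/(1+0.0365)^t    t·PV
  1       700.00       675.3497       675.3497
  2       700.00       651.5675     1,303.1350
  3    10,700.00     9,608.9483    28,826.8450
  Σ                 10,935.8656    30,805.3298
P = 10,935.8656; D_Mac = 2.81691 yrs; D_mod = 2.81691/(1+0.0365) = 2.71771 yrs.
ΔP/P ≈ -D_mod · Δy = -2.71771 × (-0.0115) = +0.031254 = +3.1254%.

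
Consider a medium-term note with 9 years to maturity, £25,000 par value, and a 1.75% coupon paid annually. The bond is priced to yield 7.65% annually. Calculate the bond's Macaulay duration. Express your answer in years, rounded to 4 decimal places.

8.2048 years

Periodic yield y = 0.0765. Discount each cash flow and weight by its year:
  t   CF        PV=CF/(1+0.0765)^t    t·PV
  1       437.50       406.4097       406.4097
  2       437.50       377.5287       755.0574
  3       437.50       350.7002     1,052.1005
  4       437.50       325.7781     1,303.1125
  5       437.50       302.6271     1,513.1357
  6       437.50       281.1214     1,686.7282
  7       437.50       261.1439     1,828.0070
  8       437.50       242.5860     1,940.6882
  9    25,437.50    13,102.3175   117,920.8575
  Σ                 15,650.2126   128,406.0967
Price P = Σ PV = 15,650.2126.
Macaulay duration = Σ(t·PV) / P = 128,406.0967 / 15,650.2126 = 8.20475 years.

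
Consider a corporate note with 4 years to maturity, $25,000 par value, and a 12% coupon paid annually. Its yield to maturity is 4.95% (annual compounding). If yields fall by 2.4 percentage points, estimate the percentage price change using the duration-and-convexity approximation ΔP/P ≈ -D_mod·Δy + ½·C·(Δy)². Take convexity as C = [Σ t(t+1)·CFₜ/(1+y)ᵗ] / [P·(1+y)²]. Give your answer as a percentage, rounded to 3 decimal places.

With y = 0.0495:
  t   CF        PV=CF/(1+0.0495)^t    t·PV        t(t+1)·PV
  1     3,000.00     2,858.5040     2,858.5040       5,717.0081
  2     3,000.00     2,723.6818     5,447.3636      16,342.0908
  3     3,000.00     2,595.2185     7,785.6555      31,142.6218
  4    28,000.00    23,079.5990    92,318.3962     461,591.9809
  Σ                 31,257.0034   108,409.9193     514,793.7016
P = 31,257.0034; D_Mac = 3.46834 yrs; D_mod = 3.30475 yrs; C = 14.95275.
Duration effect: -3.30475 × (-0.024) = +0.079314
Convexity effect: 0.5 × 14.95275 × (-0.024)² = +0.0043064
ΔP/P ≈ +0.079314 + 0.0043064 = +0.083621 = +8.3621%.

+8.362%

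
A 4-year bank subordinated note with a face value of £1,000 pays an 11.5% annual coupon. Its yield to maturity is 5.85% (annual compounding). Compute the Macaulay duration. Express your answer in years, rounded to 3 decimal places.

Periodic yield y = 0.0585. Discount each cash flow and weight by its year:
  t   CF        PV=CF/(1+0.0585)^t    t·PV
  1       115.00       108.6443       108.6443
  2       115.00       102.6399       205.2798
  3       115.00        96.9673       290.9019
  4     1,115.00       888.2013     3,552.8053
  Σ                  1,196.4528     4,157.6312
Price P = Σ PV = 1,196.4528.
Macaulay duration = Σ(t·PV) / P = 4,157.6312 / 1,196.4528 = 3.47496 years.

3.475 years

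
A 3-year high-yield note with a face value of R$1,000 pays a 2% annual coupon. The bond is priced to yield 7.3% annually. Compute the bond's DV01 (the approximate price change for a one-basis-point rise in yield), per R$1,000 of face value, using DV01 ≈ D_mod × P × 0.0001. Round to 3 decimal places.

R$0.236

Periodic yield y = 0.073.
  t   CF        PV=CF/(1+0.073)^t    t·PV
  1        20.00        18.6393        18.6393
  2        20.00        17.3712        34.7425
  3     1,020.00       825.6595     2,476.9786
  Σ                    861.6701     2,530.3604
P = 861.6701; D_Mac = 2.93658 yrs; D_mod = 2.73679 yrs.
DV01 ≈ 2.73679 × 861.6701 × 0.0001 = 0.235821.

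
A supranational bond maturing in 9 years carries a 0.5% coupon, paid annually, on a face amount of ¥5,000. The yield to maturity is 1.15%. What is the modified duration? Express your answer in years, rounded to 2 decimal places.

8.72 years

Periodic yield y = 0.0115. First find Macaulay duration:
  t   CF        PV=CF/(1+0.0115)^t    t·PV
  1        25.00        24.7158        24.7158
  2        25.00        24.4348        48.8695
  3        25.00        24.1570        72.4709
  4        25.00        23.8823        95.5293
  5        25.00        23.6108       118.0540
  6        25.00        23.3424       140.0541
  7        25.00        23.0770       161.5388
  8        25.00        22.8146       182.5168
  9     5,025.00     4,533.5988    40,802.3890
  Σ                  4,723.6333    41,646.1381
P = 4,723.6333; Macaulay duration = 41,646.1381 / 4,723.6333 = 8.81655 years.
Modified duration = D_Mac / (1 + y) = 8.81655 / 1.0115 = 8.71631 years.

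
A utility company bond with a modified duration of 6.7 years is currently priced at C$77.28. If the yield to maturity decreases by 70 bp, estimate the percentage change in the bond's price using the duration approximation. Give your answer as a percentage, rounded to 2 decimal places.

+4.69%

Duration approximation: ΔP/P ≈ -D_mod · Δy = -6.7 × (-0.007) = +0.046900.
As a percentage: +4.6900%.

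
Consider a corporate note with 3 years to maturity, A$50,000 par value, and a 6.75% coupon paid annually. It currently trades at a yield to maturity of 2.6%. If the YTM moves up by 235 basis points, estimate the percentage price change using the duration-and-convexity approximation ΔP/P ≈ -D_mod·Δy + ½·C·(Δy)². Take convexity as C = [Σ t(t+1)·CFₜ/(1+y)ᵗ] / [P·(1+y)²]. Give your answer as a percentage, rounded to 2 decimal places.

-6.18%

With y = 0.026:
  t   CF        PV=CF/(1+0.026)^t    t·PV        t(t+1)·PV
  1     3,375.00     3,289.4737     3,289.4737       6,578.9474
  2     3,375.00     3,206.1147     6,412.2294      19,236.6882
  3    53,375.00    49,419.2108   148,257.6324     593,030.5297
  Σ                 55,914.7992   157,959.3355     618,846.1652
P = 55,914.7992; D_Mac = 2.82500 yrs; D_mod = 2.75341 yrs; C = 10.51384.
Duration effect: -2.75341 × (+0.0235) = -0.064705
Convexity effect: 0.5 × 10.51384 × (0.0235)² = +0.0029031
ΔP/P ≈ -0.064705 + 0.0029031 = -0.061802 = -6.1802%.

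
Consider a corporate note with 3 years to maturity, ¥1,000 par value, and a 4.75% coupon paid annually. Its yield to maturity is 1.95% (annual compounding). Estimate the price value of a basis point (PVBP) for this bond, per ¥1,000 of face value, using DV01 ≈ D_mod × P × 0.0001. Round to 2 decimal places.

¥0.30

Periodic yield y = 0.0195.
  t   CF        PV=CF/(1+0.0195)^t    t·PV
  1        47.50        46.5915        46.5915
  2        47.50        45.7003        91.4006
  3     1,047.50       988.5357     2,965.6070
  Σ                  1,080.8274     3,103.5991
P = 1,080.8274; D_Mac = 2.87150 yrs; D_mod = 2.81658 yrs.
DV01 ≈ 2.81658 × 1,080.8274 × 0.0001 = 0.304424.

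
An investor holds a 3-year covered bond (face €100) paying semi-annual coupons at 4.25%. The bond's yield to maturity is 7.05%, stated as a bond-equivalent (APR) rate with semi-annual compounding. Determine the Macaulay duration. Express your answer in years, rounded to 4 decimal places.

2.8410 years

Periodic yield y = 0.03525. Discount each cash flow and weight by its period:
  t   CF        PV=CF/(1+0.03525)^t    t·PV
  1        2.125         2.0526         2.0526
  2        2.125         1.9828         3.9655
  3        2.125         1.9152         5.7457
  4        2.125         1.8500         7.4001
  5        2.125         1.7870         8.9352
  6      102.125        82.9585       497.7507
  Σ                     92.5461       525.8499
Price P = Σ PV = 92.5461.
Macaulay duration = Σ(t·PV) / P = 525.8499 / 92.5461 = 5.68203 half-year periods.
In years: 5.68203 / 2 = 2.84101 years.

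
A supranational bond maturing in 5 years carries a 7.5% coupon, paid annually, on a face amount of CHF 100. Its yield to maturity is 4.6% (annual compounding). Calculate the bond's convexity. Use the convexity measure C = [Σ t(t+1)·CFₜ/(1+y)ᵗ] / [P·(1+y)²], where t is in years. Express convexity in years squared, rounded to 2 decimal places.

With y = 0.046:
  t   CF        PV=CF/(1+0.046)^t    t·PV        t(t+1)·PV
  1         7.50         7.1702         7.1702          14.3403
  2         7.50         6.8548        13.7097          41.1291
  3         7.50         6.5534        19.6602          78.6407
  4         7.50         6.2652        25.0608         125.3039
  5       107.50        85.8519       429.2596       2,575.5578
  Σ                    112.6955       494.8605       2,834.9718
P = 112.6955.
Convexity = Σ t(t+1)·PV / [P·(1+y)²] = 2,834.9718 / (112.6955 × 1.094116) = 22.99210.

22.99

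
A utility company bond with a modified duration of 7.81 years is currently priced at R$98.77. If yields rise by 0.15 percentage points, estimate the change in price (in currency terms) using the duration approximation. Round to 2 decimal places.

-R$1.16

Duration approximation: ΔP/P ≈ -D_mod · Δy = -7.81 × (+0.0015) = -0.011715.
ΔP ≈ 98.77 × (-0.011715) = -1.15709055.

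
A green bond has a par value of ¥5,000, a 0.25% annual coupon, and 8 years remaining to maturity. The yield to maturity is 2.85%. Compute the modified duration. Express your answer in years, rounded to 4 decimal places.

Periodic yield y = 0.0285. First find Macaulay duration:
  t   CF        PV=CF/(1+0.0285)^t    t·PV
  1        12.50        12.1536        12.1536
  2        12.50        11.8168        23.6337
  3        12.50        11.4894        34.4682
  4        12.50        11.1710        44.6841
  5        12.50        10.8615        54.3073
  6        12.50        10.5605        63.3630
  7        12.50        10.2679        71.8750
  8     5,012.50     4,003.3173    32,026.5387
  Σ                  4,081.6380    32,331.0236
P = 4,081.6380; Macaulay duration = 32,331.0236 / 4,081.6380 = 7.92109 years.
Modified duration = D_Mac / (1 + y) = 7.92109 / 1.0285 = 7.70159 years.

7.7016 years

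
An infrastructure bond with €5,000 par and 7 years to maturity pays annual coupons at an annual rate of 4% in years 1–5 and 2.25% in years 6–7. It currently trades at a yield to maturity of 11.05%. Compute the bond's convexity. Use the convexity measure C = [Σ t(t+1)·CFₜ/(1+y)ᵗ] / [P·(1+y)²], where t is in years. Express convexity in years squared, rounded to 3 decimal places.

With y = 0.1105:
  t   CF        PV=CF/(1+0.1105)^t    t·PV        t(t+1)·PV
  1       200.00       180.0991       180.0991         360.1981
  2       200.00       162.1783       324.3567         973.0701
  3       200.00       146.0408       438.1225       1,752.4900
  4       200.00       131.5091       526.0363       2,630.1816
  5       200.00       118.4233       592.1165       3,552.6992
  6       112.50        59.9848       359.9087       2,519.3612
  7     5,112.50     2,454.7280    17,183.0962     137,464.7694
  Σ                  3,252.9634    19,603.7360     149,252.7696
P = 3,252.9634.
Convexity = Σ t(t+1)·PV / [P·(1+y)²] = 149,252.7696 / (3,252.9634 × 1.233210) = 37.20541.

37.205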